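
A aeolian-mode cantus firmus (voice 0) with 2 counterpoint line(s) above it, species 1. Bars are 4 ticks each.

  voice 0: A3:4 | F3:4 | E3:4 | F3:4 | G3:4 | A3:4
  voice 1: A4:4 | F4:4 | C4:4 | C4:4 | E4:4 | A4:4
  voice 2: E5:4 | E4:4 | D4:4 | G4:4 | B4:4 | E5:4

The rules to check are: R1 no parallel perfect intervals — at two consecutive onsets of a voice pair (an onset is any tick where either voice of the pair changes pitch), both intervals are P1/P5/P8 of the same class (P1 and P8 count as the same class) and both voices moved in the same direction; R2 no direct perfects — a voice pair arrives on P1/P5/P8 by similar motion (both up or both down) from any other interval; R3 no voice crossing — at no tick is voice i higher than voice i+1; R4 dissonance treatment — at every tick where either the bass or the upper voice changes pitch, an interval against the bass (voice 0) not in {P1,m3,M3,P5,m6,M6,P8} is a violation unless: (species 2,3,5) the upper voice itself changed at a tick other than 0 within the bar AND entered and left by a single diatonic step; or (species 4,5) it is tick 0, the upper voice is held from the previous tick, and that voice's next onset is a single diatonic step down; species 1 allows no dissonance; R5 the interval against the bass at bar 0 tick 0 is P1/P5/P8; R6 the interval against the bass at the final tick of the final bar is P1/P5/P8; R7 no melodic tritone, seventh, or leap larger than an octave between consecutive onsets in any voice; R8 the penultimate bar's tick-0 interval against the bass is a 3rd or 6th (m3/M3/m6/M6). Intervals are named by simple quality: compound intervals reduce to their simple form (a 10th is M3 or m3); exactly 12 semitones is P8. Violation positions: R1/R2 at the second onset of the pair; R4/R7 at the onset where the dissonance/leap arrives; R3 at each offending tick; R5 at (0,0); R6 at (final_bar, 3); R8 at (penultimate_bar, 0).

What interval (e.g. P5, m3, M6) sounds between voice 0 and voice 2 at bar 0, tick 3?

P5

voice 0=A3 voice 2=E5 -> P5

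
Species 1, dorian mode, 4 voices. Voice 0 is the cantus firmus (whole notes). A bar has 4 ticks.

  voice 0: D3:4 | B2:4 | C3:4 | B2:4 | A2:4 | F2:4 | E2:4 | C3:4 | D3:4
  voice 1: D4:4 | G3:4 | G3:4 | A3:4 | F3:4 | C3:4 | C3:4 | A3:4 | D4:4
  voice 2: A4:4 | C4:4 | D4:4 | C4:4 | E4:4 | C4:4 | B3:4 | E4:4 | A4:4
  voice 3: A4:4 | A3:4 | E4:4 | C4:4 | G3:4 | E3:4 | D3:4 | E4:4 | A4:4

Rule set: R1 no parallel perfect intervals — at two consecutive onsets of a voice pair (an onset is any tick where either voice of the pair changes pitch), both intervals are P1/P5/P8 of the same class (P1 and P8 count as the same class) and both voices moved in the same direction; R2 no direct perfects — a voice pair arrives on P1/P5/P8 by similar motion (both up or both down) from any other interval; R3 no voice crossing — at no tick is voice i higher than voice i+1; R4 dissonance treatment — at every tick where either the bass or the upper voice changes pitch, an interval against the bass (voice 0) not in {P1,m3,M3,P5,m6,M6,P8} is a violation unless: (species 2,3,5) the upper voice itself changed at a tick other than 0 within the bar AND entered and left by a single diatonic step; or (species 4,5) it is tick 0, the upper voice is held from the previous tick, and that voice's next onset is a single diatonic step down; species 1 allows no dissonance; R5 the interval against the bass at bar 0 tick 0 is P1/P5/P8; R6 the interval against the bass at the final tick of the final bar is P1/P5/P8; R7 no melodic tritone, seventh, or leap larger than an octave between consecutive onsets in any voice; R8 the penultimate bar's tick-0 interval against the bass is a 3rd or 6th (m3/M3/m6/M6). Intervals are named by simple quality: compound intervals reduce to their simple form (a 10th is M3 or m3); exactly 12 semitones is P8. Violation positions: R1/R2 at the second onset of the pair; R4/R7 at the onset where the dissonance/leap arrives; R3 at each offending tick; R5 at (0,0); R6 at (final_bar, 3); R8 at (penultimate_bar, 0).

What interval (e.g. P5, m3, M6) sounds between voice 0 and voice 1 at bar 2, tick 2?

P5

voice 0=C3 voice 1=G3 -> P5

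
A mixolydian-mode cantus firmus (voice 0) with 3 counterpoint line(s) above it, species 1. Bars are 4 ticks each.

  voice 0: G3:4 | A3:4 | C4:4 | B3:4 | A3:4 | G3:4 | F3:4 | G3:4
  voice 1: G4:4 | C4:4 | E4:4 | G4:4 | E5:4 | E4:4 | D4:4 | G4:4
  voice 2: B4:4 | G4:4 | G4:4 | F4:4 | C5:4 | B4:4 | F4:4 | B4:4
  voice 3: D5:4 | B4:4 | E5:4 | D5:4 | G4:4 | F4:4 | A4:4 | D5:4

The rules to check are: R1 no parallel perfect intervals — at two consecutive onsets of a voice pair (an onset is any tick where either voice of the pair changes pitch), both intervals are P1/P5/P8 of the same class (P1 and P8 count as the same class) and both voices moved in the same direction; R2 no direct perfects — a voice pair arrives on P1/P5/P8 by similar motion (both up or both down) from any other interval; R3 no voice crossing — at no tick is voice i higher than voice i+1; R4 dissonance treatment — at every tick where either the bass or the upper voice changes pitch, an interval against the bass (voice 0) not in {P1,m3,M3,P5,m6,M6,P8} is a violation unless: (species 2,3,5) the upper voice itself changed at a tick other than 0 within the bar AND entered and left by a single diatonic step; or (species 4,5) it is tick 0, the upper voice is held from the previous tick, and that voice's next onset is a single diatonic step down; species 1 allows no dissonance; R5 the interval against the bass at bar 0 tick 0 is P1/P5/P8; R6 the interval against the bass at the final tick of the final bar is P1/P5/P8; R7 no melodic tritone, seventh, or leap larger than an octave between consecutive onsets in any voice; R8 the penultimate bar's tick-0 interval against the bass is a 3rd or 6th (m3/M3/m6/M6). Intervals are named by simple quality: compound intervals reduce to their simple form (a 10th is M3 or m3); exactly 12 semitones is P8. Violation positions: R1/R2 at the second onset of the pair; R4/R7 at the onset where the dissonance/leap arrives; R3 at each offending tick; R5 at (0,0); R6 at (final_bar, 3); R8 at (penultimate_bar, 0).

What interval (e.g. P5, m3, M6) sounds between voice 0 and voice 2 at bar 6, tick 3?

P8

voice 0=F3 voice 2=F4 -> P8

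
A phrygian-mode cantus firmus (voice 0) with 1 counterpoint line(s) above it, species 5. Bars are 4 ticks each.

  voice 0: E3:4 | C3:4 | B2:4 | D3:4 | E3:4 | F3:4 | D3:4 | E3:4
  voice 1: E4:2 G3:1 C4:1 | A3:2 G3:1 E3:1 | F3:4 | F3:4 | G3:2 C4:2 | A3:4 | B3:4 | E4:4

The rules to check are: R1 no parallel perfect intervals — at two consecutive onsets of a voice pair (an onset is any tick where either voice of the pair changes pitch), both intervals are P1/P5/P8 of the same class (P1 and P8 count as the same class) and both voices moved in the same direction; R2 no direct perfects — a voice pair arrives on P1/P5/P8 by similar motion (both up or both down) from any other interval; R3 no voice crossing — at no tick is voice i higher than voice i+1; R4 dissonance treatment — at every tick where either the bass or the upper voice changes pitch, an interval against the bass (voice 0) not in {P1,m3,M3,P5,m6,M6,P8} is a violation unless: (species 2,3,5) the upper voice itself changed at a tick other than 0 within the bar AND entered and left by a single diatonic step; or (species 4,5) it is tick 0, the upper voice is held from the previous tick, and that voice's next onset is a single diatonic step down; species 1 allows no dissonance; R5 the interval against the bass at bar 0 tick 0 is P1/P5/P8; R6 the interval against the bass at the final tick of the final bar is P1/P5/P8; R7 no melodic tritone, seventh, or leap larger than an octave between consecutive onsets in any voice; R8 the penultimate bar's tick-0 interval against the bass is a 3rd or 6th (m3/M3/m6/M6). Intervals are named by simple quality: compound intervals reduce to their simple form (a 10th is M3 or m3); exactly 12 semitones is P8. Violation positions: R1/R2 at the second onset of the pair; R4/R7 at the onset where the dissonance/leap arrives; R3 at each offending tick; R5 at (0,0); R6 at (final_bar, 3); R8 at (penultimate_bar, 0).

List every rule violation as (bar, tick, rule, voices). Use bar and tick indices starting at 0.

(2, 0, R4, (0, 1))
(7, 0, R2, (0, 1))

bar 0: v0=E3 v1=E4 downbeat P8
bar 1: v0=C3 v1=A3 downbeat M6
bar 2: v0=B2 v1=F3 downbeat TT
bar 3: v0=D3 v1=F3 downbeat m3
bar 4: v0=E3 v1=G3 downbeat m3
bar 5: v0=F3 v1=A3 downbeat M3
bar 6: v0=D3 v1=B3 downbeat M6
bar 7: v0=E3 v1=E4 downbeat P8
  -> R4 @ bar 2 tick 0 v(0, 1): B2/F3 TT untreated
  -> R2 @ bar 7 tick 0 v(0, 1): D3/B3 M6 -> E3/E4 P8 similar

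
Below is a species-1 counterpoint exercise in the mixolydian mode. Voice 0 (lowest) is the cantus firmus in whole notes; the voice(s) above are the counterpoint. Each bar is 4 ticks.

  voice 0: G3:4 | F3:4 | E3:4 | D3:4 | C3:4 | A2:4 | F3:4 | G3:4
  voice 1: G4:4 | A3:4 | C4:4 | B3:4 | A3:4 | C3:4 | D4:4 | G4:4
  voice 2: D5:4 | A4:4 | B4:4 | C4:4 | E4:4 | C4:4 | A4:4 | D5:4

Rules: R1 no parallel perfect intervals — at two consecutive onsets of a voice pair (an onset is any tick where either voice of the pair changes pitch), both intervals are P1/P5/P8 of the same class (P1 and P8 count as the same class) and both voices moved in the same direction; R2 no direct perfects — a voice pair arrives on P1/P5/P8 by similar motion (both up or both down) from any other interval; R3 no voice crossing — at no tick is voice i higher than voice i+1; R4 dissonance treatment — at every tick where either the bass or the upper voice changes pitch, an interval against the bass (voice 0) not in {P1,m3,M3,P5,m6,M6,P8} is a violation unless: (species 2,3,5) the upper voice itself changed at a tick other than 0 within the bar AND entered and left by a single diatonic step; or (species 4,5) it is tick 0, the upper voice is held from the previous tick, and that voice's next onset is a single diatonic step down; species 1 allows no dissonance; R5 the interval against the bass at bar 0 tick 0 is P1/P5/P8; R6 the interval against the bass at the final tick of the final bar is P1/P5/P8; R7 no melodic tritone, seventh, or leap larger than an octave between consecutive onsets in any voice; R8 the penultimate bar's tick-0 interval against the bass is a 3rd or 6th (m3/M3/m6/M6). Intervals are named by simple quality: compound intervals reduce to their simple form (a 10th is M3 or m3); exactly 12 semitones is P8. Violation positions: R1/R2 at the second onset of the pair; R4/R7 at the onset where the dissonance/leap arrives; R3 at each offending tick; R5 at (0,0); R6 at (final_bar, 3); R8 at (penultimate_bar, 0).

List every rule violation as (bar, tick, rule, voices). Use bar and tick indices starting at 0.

bar 0: v0=G3 v1=G4 v2=D5 downbeat P5
bar 1: v0=F3 v1=A3 v2=A4 downbeat M3
bar 2: v0=E3 v1=C4 v2=B4 downbeat P5
bar 3: v0=D3 v1=B3 v2=C4 downbeat m7
bar 4: v0=C3 v1=A3 v2=E4 downbeat M3
bar 5: v0=A2 v1=C3 v2=C4 downbeat m3
bar 6: v0=F3 v1=D4 v2=A4 downbeat M3
bar 7: v0=G3 v1=G4 v2=D5 downbeat P5
  -> R2 @ bar 1 tick 0 v(1, 2): G4/D5 P5 -> A3/A4 P8 similar
  -> R7 @ bar 1 tick 0 v(1,): G4->A3 leap 10st
  -> R4 @ bar 3 tick 0 v(0, 2): D3/C4 m7 untreated
  -> R7 @ bar 3 tick 0 v(2,): B4->C4 leap 11st
  -> R2 @ bar 5 tick 0 v(1, 2): A3/E4 P5 -> C3/C4 P8 similar
  -> R2 @ bar 6 tick 0 v(1, 2): C3/C4 P8 -> D4/A4 P5 similar
  -> R7 @ bar 6 tick 0 v(1,): C3->D4 leap 14st
  -> R1 @ bar 7 tick 0 v(1, 2): D4/A4 P5 -> G4/D5 P5 similar
  -> R2 @ bar 7 tick 0 v(0, 1): F3/D4 M6 -> G3/G4 P8 similar
  -> R2 @ bar 7 tick 0 v(0, 2): F3/A4 M3 -> G3/D5 P5 similar

(1, 0, R2, (1, 2))
(1, 0, R7, (1,))
(3, 0, R4, (0, 2))
(3, 0, R7, (2,))
(5, 0, R2, (1, 2))
(6, 0, R2, (1, 2))
(6, 0, R7, (1,))
(7, 0, R1, (1, 2))
(7, 0, R2, (0, 1))
(7, 0, R2, (0, 2))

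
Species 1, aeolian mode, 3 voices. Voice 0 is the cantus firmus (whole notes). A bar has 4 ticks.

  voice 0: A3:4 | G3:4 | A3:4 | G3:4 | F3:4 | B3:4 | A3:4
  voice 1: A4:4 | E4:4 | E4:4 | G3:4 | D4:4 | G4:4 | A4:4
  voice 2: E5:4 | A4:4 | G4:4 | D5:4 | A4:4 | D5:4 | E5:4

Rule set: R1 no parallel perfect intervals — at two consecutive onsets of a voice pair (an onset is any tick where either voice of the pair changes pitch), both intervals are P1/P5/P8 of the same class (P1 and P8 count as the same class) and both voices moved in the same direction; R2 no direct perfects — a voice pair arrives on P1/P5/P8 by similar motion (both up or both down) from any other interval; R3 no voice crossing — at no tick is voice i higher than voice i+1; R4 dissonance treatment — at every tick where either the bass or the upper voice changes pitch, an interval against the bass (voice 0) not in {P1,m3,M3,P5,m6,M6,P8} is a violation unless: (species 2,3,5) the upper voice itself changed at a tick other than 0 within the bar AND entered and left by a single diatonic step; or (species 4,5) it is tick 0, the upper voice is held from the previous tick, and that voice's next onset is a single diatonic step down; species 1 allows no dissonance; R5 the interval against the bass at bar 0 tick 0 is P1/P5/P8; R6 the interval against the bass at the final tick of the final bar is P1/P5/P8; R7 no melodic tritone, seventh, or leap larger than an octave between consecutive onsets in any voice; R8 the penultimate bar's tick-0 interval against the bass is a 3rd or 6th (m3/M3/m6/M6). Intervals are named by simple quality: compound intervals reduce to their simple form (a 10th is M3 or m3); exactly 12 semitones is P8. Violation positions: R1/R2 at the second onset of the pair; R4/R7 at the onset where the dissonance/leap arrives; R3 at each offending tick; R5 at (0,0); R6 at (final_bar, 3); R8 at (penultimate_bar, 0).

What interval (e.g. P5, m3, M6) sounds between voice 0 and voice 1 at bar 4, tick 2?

M6

voice 0=F3 voice 1=D4 -> M6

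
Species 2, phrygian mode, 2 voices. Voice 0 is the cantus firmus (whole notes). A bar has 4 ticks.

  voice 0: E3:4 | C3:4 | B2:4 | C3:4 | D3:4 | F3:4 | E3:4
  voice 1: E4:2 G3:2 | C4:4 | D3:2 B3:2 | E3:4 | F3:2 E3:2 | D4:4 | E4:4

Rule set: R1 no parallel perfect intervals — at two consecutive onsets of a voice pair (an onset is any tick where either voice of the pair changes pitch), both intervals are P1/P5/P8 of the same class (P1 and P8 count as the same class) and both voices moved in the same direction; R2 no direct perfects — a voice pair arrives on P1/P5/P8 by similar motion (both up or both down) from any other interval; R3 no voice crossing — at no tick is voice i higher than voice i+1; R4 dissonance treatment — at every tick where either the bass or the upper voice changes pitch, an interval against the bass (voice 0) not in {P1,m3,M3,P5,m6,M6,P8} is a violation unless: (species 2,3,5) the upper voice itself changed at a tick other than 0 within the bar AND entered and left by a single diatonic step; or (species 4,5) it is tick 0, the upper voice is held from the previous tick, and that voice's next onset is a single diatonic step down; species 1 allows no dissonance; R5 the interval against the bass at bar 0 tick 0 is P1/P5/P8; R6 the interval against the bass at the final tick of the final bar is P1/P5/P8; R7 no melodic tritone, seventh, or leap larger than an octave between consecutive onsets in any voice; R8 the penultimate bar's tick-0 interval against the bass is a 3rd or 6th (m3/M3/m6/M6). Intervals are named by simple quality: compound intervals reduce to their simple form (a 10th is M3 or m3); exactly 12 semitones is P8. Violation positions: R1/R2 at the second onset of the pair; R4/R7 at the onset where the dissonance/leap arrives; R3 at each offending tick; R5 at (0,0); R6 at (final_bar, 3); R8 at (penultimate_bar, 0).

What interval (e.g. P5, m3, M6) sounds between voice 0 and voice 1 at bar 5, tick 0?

voice 0=F3 voice 1=D4 -> M6

M6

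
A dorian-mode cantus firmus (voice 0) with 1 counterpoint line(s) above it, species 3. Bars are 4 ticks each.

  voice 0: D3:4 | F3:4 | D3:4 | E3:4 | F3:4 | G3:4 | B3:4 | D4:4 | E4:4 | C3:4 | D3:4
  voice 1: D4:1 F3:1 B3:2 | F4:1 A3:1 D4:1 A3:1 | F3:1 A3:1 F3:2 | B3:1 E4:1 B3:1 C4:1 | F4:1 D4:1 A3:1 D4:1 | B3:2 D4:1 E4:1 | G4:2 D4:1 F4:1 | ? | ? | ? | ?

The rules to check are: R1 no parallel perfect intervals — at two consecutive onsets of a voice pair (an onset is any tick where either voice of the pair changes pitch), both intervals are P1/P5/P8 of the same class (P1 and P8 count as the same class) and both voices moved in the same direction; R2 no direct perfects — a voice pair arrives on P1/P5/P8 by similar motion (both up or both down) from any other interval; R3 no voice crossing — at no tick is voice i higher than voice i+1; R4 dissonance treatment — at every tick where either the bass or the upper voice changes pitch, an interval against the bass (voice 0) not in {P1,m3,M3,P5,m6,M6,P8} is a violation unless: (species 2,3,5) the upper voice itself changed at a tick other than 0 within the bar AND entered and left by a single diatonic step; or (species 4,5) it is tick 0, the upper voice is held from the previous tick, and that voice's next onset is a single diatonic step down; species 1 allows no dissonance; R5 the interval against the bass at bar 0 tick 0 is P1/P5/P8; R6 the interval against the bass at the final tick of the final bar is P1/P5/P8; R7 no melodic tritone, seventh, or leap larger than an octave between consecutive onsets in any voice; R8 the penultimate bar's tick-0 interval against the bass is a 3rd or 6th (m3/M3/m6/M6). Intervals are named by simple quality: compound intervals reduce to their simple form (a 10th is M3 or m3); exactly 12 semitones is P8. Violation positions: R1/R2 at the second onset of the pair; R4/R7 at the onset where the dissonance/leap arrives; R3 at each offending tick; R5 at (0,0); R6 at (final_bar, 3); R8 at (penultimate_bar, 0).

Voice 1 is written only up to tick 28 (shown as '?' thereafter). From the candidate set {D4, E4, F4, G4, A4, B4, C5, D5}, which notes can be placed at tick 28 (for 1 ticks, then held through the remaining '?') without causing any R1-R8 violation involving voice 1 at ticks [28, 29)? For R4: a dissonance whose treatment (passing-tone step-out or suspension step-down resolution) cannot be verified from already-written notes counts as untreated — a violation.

{D4, F4}

D4: legal
E4: violates R4
F4: legal
G4: violates R4
A4: violates R2
B4: violates R7
C5: violates R4
D5: violates R2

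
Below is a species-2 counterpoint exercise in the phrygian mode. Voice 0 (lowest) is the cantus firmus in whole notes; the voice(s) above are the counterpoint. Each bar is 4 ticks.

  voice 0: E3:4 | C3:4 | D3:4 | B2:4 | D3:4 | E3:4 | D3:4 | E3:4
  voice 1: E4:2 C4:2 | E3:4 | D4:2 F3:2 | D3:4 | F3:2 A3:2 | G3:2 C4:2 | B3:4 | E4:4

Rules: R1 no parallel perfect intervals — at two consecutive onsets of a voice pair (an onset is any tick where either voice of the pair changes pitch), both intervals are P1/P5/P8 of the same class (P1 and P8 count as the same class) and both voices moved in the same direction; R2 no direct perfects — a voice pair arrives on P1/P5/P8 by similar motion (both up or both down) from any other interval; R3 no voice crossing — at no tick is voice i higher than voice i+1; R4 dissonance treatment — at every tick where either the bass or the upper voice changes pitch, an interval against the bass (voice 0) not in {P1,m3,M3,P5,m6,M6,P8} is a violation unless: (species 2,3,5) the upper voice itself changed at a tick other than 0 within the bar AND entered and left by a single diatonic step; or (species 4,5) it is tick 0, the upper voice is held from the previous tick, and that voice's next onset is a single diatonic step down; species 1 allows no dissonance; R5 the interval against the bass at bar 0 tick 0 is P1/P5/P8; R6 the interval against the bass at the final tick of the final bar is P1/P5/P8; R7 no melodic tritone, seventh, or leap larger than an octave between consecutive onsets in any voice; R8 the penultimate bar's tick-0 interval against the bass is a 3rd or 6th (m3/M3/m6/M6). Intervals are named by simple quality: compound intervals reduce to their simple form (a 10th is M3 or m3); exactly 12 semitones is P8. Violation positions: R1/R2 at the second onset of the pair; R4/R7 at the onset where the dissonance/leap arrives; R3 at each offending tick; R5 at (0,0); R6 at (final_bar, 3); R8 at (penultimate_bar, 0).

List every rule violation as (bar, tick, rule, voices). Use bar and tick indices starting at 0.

bar 0: v0=E3 v1=E4 downbeat P8
bar 1: v0=C3 v1=E3 downbeat M3
bar 2: v0=D3 v1=D4 downbeat P8
bar 3: v0=B2 v1=D3 downbeat m3
bar 4: v0=D3 v1=F3 downbeat m3
bar 5: v0=E3 v1=G3 downbeat m3
bar 6: v0=D3 v1=B3 downbeat M6
bar 7: v0=E3 v1=E4 downbeat P8
  -> R2 @ bar 2 tick 0 v(0, 1): C3/E3 M3 -> D3/D4 P8 similar
  -> R7 @ bar 2 tick 0 v(1,): E3->D4 leap 10st
  -> R2 @ bar 7 tick 0 v(0, 1): D3/B3 M6 -> E3/E4 P8 similar

(2, 0, R2, (0, 1))
(2, 0, R7, (1,))
(7, 0, R2, (0, 1))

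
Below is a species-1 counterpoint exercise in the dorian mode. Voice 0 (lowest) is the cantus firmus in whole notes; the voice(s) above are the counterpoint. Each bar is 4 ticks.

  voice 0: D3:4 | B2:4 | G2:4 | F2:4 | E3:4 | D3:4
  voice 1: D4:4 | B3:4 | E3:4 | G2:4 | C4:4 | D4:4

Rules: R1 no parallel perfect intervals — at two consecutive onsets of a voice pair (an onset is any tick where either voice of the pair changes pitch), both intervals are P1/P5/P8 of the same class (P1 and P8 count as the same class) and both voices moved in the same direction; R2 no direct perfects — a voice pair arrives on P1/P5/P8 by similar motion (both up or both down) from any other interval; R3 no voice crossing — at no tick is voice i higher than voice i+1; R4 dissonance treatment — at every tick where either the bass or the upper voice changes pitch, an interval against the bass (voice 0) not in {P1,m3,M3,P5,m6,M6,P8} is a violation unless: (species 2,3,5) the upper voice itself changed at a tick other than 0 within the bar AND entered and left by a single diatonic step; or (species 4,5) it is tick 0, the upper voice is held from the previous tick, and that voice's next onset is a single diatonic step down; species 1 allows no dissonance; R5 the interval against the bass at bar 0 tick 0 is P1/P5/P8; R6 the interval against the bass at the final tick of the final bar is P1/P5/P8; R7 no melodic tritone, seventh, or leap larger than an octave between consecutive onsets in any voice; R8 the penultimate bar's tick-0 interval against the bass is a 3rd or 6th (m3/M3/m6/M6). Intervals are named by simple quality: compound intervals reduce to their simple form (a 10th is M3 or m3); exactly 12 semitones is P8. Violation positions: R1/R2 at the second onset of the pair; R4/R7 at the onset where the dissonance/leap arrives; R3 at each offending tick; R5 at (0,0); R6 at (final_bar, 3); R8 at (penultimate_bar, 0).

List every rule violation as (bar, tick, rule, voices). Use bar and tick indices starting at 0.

bar 0: v0=D3 v1=D4 downbeat P8
bar 1: v0=B2 v1=B3 downbeat P8
bar 2: v0=G2 v1=E3 downbeat M6
bar 3: v0=F2 v1=G2 downbeat M2
bar 4: v0=E3 v1=C4 downbeat m6
bar 5: v0=D3 v1=D4 downbeat P8
  -> R1 @ bar 1 tick 0 v(0, 1): D3/D4 P8 -> B2/B3 P8 similar
  -> R4 @ bar 3 tick 0 v(0, 1): F2/G2 M2 untreated
  -> R7 @ bar 4 tick 0 v(0,): F2->E3 leap 11st
  -> R7 @ bar 4 tick 0 v(1,): G2->C4 leap 17st

(1, 0, R1, (0, 1))
(3, 0, R4, (0, 1))
(4, 0, R7, (0,))
(4, 0, R7, (1,))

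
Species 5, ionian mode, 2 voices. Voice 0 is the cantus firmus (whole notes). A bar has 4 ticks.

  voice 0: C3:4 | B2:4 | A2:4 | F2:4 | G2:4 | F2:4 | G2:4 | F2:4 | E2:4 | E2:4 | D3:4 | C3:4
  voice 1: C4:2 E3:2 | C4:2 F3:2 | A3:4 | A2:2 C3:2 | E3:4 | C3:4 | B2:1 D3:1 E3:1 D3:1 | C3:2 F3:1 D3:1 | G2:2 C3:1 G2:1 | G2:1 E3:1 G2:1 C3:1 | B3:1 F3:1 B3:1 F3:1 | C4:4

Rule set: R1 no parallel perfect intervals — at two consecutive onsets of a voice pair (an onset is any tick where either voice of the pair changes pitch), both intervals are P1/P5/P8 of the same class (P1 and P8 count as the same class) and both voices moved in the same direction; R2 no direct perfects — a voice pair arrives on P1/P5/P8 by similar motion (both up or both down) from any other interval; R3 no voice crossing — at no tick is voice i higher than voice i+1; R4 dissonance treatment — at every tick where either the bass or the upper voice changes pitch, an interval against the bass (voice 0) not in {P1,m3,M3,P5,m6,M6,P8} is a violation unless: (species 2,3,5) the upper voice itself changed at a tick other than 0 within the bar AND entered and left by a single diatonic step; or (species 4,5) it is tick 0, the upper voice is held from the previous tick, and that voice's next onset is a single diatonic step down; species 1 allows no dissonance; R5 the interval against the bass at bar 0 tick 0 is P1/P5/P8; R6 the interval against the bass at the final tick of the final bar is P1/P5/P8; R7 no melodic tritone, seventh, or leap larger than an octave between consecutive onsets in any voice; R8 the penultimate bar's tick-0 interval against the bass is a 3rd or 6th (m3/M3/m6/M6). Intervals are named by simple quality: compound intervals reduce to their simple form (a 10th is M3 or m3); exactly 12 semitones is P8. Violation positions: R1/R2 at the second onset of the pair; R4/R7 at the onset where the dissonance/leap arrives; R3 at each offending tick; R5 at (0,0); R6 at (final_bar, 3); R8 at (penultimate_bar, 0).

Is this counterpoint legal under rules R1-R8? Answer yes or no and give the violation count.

No (9 violations)

bar 0: v0=C3 v1=C4 (P8)
bar 1: v0=B2 v1=C4 (m2)
bar 2: v0=A2 v1=A3 (P8)
bar 3: v0=F2 v1=A2 (M3)
bar 4: v0=G2 v1=E3 (M6)
bar 5: v0=F2 v1=C3 (P5)
bar 6: v0=G2 v1=B2 (M3)
bar 7: v0=F2 v1=C3 (P5)
bar 8: v0=E2 v1=G2 (m3)
bar 9: v0=E2 v1=G2 (m3)
bar 10: v0=D3 v1=B3 (M6)
bar 11: v0=C3 v1=C4 (P8)
  R4 @ bar1.0: B2/C4 m2 untreated
  R4 @ bar1.2: B2/F3 TT untreated
  R2 @ bar5.0: G2/E3 M6 -> F2/C3 P5 similar
  R1 @ bar7.0: G2/D3 P5 -> F2/C3 P5 similar
  R7 @ bar10.0: E2->D3 leap 10st
  R7 @ bar10.0: C3->B3 leap 11st
  R7 @ bar10.1: B3->F3 leap 6st
  R7 @ bar10.2: F3->B3 leap 6st
  R7 @ bar10.3: B3->F3 leap 6st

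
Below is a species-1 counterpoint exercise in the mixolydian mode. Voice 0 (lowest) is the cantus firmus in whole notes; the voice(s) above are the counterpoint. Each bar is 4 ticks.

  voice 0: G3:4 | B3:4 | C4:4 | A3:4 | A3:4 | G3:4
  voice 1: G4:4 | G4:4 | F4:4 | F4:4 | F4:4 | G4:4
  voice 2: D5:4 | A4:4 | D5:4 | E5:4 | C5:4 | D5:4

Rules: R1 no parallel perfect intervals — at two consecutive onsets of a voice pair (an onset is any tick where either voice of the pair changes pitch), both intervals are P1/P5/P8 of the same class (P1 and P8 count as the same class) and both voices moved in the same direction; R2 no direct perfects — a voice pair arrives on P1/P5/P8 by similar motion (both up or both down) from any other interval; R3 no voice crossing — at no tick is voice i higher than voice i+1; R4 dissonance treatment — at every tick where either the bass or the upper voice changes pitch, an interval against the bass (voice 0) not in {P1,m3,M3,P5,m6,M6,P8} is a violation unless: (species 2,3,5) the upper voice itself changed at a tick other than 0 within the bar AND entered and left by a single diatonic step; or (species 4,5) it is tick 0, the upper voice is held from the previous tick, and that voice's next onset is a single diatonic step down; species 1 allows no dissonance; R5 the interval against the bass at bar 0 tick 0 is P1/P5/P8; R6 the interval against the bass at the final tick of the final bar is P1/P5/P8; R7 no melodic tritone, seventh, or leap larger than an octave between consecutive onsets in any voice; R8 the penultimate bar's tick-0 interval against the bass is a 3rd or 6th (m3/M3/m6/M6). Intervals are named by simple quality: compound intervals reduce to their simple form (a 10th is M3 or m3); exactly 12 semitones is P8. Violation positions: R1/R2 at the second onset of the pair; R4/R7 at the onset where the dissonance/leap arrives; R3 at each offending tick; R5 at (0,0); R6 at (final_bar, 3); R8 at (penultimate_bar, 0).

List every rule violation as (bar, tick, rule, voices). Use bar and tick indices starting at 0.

bar 0: v0=G3 v1=G4 v2=D5 downbeat P5
bar 1: v0=B3 v1=G4 v2=A4 downbeat m7
bar 2: v0=C4 v1=F4 v2=D5 downbeat M2
bar 3: v0=A3 v1=F4 v2=E5 downbeat P5
bar 4: v0=A3 v1=F4 v2=C5 downbeat m3
bar 5: v0=G3 v1=G4 v2=D5 downbeat P5
  -> R4 @ bar 1 tick 0 v(0, 2): B3/A4 m7 untreated
  -> R4 @ bar 2 tick 0 v(0, 1): C4/F4 P4 untreated
  -> R4 @ bar 2 tick 0 v(0, 2): C4/D5 M2 untreated
  -> R1 @ bar 5 tick 0 v(1, 2): F4/C5 P5 -> G4/D5 P5 similar

(1, 0, R4, (0, 2))
(2, 0, R4, (0, 1))
(2, 0, R4, (0, 2))
(5, 0, R1, (1, 2))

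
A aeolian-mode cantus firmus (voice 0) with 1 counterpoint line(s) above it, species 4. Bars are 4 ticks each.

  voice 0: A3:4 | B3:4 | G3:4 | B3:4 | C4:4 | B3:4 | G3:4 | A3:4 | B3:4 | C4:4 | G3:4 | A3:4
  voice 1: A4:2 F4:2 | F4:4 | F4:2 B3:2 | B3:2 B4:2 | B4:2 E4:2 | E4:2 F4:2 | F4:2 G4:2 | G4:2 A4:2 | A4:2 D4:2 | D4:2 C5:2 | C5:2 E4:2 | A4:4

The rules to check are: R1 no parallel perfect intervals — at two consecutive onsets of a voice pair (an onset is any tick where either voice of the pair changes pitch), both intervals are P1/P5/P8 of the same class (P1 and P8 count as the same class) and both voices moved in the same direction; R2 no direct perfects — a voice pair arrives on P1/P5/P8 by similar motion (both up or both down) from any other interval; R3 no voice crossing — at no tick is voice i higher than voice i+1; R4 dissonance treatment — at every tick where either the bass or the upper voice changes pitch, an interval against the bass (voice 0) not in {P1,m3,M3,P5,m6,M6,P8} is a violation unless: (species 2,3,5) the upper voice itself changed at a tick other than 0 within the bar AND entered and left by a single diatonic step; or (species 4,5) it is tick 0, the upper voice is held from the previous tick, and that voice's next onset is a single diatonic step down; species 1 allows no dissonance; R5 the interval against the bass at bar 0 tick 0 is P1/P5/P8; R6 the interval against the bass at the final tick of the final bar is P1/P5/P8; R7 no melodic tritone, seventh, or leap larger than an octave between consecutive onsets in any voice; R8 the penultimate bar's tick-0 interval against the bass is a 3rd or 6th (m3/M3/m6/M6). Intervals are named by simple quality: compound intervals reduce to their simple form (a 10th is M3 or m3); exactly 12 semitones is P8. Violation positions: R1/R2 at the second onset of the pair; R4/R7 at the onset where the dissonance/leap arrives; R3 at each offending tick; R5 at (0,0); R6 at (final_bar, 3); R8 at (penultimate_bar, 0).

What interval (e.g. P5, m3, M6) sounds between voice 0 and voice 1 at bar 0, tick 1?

P8

voice 0=A3 voice 1=A4 -> P8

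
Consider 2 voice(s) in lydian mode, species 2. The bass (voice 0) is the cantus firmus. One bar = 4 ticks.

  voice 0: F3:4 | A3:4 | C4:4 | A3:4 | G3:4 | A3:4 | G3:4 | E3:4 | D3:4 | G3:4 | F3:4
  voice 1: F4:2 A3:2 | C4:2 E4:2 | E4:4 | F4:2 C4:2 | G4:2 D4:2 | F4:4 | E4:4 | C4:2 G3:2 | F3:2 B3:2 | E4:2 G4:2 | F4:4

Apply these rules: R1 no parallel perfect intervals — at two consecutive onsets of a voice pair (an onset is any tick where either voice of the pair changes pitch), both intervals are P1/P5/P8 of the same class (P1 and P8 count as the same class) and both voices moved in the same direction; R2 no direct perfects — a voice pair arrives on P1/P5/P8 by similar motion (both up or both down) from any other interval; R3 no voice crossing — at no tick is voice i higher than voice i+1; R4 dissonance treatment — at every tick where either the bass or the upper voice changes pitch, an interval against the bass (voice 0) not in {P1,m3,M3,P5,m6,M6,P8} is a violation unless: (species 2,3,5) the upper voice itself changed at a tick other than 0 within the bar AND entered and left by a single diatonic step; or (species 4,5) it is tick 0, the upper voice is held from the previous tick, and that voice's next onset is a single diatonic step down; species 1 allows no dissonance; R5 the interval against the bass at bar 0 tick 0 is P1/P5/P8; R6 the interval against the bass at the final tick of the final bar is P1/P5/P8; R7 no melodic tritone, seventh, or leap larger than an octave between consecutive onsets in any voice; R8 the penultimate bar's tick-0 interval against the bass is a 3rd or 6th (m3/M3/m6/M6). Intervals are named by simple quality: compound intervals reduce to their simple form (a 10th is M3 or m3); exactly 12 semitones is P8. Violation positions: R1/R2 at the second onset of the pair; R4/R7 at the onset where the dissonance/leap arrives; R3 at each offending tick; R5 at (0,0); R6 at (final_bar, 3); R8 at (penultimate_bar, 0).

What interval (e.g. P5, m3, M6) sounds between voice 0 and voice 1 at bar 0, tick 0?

voice 0=F3 voice 1=F4 -> P8

P8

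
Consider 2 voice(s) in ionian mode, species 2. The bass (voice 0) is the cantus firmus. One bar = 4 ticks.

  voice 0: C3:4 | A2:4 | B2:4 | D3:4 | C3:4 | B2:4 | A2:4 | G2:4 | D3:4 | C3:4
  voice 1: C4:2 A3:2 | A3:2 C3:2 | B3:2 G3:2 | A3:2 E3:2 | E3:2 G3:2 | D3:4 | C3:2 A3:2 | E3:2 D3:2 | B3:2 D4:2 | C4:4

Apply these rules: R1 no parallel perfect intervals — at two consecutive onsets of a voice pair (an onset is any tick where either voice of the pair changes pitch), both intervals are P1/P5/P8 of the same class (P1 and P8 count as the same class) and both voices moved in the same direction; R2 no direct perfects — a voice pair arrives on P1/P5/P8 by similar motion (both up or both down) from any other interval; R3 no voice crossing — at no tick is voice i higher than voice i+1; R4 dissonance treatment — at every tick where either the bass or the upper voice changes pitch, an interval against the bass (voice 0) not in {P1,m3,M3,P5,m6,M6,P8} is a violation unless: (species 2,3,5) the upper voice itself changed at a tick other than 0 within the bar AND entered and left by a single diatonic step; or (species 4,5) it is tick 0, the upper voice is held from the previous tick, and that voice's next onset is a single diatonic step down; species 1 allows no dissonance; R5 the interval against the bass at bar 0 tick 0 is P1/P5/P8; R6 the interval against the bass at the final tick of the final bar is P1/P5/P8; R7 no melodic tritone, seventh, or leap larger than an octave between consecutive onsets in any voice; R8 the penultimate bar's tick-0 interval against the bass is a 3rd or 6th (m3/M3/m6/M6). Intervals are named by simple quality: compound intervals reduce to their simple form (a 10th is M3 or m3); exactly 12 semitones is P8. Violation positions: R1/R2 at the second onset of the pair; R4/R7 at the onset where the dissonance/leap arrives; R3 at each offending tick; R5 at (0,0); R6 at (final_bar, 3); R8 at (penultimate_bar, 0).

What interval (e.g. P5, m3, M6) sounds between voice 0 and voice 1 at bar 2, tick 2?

voice 0=B2 voice 1=G3 -> m6

m6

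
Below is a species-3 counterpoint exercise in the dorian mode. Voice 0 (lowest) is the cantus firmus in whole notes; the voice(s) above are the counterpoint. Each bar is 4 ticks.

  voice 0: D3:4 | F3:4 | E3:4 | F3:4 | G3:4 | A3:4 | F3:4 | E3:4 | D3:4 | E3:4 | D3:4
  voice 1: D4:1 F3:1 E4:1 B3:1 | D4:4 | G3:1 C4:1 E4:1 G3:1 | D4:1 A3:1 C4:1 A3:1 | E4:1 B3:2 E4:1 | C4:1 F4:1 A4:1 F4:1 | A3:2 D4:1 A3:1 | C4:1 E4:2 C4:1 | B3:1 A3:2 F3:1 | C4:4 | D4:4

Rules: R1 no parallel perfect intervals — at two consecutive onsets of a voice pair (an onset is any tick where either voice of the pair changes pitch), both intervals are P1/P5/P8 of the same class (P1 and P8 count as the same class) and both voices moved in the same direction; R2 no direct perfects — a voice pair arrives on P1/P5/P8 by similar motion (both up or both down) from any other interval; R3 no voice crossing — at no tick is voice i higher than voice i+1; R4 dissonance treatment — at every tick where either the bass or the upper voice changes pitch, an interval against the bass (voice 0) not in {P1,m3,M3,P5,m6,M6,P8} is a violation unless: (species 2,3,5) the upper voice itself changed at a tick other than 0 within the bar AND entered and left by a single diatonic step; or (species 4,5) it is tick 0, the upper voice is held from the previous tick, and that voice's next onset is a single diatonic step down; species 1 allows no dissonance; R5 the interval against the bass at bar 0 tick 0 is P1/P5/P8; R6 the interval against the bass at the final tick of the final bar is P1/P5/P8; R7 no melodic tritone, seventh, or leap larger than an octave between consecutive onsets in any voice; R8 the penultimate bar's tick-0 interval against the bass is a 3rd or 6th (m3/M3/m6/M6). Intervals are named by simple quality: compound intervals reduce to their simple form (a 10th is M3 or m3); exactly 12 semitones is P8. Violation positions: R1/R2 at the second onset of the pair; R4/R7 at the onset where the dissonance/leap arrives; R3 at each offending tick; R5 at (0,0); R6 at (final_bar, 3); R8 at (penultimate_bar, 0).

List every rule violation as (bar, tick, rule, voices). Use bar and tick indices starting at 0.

(0, 2, R4, (0, 1))
(0, 2, R7, (1,))

bar 0: v0=D3 v1=D4 downbeat P8
bar 1: v0=F3 v1=D4 downbeat M6
bar 2: v0=E3 v1=G3 downbeat m3
bar 3: v0=F3 v1=D4 downbeat M6
bar 4: v0=G3 v1=E4 downbeat M6
bar 5: v0=A3 v1=C4 downbeat m3
bar 6: v0=F3 v1=A3 downbeat M3
bar 7: v0=E3 v1=C4 downbeat m6
bar 8: v0=D3 v1=B3 downbeat M6
bar 9: v0=E3 v1=C4 downbeat m6
bar 10: v0=D3 v1=D4 downbeat P8
  -> R4 @ bar 0 tick 2 v(0, 1): D3/E4 M2 untreated
  -> R7 @ bar 0 tick 2 v(1,): F3->E4 leap 11st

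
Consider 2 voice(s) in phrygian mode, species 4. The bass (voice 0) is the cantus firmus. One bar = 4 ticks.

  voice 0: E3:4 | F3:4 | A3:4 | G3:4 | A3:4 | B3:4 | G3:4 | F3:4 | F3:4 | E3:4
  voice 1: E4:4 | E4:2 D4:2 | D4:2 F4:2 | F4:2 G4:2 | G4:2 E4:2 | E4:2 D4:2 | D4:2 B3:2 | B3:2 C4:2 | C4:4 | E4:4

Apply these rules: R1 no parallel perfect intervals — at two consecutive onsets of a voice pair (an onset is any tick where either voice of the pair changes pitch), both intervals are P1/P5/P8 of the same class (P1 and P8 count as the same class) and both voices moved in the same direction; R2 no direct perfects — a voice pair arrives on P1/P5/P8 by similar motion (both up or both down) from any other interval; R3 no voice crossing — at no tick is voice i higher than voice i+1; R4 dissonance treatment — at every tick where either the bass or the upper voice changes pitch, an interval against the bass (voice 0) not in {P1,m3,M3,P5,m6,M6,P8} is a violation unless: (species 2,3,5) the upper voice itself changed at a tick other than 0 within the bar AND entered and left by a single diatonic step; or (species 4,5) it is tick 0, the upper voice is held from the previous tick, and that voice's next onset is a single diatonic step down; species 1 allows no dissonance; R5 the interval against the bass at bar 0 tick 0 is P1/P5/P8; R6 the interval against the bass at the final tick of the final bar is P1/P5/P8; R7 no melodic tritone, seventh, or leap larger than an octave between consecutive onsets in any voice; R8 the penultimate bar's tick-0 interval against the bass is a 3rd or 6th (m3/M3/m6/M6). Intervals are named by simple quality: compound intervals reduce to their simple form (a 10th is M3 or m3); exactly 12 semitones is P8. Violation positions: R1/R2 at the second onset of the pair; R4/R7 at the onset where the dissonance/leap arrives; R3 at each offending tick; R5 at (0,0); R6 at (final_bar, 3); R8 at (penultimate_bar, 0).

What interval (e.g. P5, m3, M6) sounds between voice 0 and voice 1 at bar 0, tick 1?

P8

voice 0=E3 voice 1=E4 -> P8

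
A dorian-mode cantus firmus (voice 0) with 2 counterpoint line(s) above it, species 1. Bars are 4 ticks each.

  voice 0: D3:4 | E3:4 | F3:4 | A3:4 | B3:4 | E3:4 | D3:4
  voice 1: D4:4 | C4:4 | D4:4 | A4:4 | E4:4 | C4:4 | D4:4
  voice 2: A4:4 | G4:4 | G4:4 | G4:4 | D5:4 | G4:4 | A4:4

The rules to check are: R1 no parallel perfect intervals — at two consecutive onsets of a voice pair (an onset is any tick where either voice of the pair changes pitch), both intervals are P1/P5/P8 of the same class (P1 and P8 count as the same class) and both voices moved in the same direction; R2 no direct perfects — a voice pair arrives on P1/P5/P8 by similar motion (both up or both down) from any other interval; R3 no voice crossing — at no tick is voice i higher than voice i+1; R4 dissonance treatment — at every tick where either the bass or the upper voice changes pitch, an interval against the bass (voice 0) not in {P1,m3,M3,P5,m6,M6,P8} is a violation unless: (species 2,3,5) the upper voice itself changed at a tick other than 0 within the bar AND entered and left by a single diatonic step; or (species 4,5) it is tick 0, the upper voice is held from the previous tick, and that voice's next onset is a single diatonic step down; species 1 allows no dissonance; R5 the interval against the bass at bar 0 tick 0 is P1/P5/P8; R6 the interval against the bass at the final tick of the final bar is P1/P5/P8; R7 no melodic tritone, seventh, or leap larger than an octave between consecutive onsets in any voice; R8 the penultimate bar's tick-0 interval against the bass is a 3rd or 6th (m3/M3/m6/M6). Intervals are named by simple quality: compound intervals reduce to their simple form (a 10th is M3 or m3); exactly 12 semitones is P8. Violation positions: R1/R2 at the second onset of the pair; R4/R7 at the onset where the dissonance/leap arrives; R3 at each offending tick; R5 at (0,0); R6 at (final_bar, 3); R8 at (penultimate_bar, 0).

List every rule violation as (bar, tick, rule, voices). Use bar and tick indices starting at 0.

bar 0: v0=D3 v1=D4 v2=A4 downbeat P5
bar 1: v0=E3 v1=C4 v2=G4 downbeat m3
bar 2: v0=F3 v1=D4 v2=G4 downbeat M2
bar 3: v0=A3 v1=A4 v2=G4 downbeat m7
bar 4: v0=B3 v1=E4 v2=D5 downbeat m3
bar 5: v0=E3 v1=C4 v2=G4 downbeat m3
bar 6: v0=D3 v1=D4 v2=A4 downbeat P5
  -> R1 @ bar 1 tick 0 v(1, 2): D4/A4 P5 -> C4/G4 P5 similar
  -> R4 @ bar 2 tick 0 v(0, 2): F3/G4 M2 untreated
  -> R2 @ bar 3 tick 0 v(0, 1): F3/D4 M6 -> A3/A4 P8 similar
  -> R3 @ bar 3 tick 0 v(1, 2): A4 above G4
  -> R4 @ bar 3 tick 0 v(0, 2): A3/G4 m7 untreated
  -> R3 @ bar 3 tick 1 v(1, 2): A4 above G4
  -> R3 @ bar 3 tick 2 v(1, 2): A4 above G4
  -> R3 @ bar 3 tick 3 v(1, 2): A4 above G4
  -> R4 @ bar 4 tick 0 v(0, 1): B3/E4 P4 untreated
  -> R2 @ bar 5 tick 0 v(1, 2): E4/D5 m7 -> C4/G4 P5 similar
  -> R1 @ bar 6 tick 0 v(1, 2): C4/G4 P5 -> D4/A4 P5 similar

(1, 0, R1, (1, 2))
(2, 0, R4, (0, 2))
(3, 0, R2, (0, 1))
(3, 0, R3, (1, 2))
(3, 0, R4, (0, 2))
(3, 1, R3, (1, 2))
(3, 2, R3, (1, 2))
(3, 3, R3, (1, 2))
(4, 0, R4, (0, 1))
(5, 0, R2, (1, 2))
(6, 0, R1, (1, 2))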